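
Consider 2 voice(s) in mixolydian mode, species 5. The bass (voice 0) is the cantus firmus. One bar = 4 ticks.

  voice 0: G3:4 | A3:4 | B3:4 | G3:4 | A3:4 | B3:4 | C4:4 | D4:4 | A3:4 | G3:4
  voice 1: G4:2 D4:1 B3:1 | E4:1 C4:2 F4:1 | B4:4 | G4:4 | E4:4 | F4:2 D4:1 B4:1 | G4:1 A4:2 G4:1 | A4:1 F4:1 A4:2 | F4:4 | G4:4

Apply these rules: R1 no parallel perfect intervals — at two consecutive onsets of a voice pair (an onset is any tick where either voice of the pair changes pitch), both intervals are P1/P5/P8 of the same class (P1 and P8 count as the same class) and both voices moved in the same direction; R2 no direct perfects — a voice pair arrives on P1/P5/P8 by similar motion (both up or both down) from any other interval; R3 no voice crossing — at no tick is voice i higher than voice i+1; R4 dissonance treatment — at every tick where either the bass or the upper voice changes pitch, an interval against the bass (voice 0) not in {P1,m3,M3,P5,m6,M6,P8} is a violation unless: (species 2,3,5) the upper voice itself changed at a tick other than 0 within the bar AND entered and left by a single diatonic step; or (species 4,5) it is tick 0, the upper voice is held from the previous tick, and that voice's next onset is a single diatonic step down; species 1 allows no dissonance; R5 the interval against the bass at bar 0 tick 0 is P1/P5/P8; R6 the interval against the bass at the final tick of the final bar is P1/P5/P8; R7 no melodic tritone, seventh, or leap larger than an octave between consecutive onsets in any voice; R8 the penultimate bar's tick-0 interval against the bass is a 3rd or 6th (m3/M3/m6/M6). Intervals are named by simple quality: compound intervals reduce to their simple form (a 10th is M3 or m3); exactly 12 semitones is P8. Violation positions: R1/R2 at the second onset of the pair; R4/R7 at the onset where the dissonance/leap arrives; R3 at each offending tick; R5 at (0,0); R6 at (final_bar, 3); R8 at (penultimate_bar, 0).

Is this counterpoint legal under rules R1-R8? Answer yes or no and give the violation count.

bar 0: v0=G3 v1=G4 (P8)
bar 1: v0=A3 v1=E4 (P5)
bar 2: v0=B3 v1=B4 (P8)
bar 3: v0=G3 v1=G4 (P8)
bar 4: v0=A3 v1=E4 (P5)
bar 5: v0=B3 v1=F4 (TT)
bar 6: v0=C4 v1=G4 (P5)
bar 7: v0=D4 v1=A4 (P5)
bar 8: v0=A3 v1=F4 (m6)
bar 9: v0=G3 v1=G4 (P8)
  R2 @ bar1.0: G3/B3 M3 -> A3/E4 P5 similar
  R2 @ bar2.0: A3/F4 m6 -> B3/B4 P8 similar
  R7 @ bar2.0: F4->B4 leap 6st
  R1 @ bar3.0: B3/B4 P8 -> G3/G4 P8 similar
  R4 @ bar5.0: B3/F4 TT untreated
  R1 @ bar7.0: C4/G4 P5 -> D4/A4 P5 similar

No (6 violations)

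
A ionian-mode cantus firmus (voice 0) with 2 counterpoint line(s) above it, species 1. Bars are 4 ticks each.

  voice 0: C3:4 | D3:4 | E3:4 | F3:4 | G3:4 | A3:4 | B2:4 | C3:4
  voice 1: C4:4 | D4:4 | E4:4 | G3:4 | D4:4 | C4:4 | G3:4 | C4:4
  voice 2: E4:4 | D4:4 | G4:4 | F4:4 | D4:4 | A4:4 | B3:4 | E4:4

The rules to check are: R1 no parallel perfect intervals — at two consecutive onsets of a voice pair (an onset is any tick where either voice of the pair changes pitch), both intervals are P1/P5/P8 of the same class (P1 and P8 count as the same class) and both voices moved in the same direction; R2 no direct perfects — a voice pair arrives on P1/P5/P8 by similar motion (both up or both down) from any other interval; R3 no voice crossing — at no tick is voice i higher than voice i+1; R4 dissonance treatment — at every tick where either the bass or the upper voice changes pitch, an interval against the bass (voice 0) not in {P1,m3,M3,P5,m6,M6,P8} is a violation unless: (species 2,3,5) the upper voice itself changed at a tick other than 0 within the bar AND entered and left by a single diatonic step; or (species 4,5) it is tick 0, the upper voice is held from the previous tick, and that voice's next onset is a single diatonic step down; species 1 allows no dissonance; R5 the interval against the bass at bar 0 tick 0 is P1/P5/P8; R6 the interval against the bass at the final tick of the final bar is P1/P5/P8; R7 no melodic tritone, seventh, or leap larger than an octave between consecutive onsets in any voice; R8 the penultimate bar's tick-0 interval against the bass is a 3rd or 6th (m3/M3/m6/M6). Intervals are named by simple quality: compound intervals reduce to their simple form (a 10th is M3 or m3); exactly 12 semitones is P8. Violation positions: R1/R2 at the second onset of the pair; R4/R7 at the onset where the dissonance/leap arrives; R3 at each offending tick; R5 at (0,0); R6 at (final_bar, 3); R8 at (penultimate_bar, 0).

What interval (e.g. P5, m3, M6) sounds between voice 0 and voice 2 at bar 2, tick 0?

voice 0=E3 voice 2=G4 -> m3

m3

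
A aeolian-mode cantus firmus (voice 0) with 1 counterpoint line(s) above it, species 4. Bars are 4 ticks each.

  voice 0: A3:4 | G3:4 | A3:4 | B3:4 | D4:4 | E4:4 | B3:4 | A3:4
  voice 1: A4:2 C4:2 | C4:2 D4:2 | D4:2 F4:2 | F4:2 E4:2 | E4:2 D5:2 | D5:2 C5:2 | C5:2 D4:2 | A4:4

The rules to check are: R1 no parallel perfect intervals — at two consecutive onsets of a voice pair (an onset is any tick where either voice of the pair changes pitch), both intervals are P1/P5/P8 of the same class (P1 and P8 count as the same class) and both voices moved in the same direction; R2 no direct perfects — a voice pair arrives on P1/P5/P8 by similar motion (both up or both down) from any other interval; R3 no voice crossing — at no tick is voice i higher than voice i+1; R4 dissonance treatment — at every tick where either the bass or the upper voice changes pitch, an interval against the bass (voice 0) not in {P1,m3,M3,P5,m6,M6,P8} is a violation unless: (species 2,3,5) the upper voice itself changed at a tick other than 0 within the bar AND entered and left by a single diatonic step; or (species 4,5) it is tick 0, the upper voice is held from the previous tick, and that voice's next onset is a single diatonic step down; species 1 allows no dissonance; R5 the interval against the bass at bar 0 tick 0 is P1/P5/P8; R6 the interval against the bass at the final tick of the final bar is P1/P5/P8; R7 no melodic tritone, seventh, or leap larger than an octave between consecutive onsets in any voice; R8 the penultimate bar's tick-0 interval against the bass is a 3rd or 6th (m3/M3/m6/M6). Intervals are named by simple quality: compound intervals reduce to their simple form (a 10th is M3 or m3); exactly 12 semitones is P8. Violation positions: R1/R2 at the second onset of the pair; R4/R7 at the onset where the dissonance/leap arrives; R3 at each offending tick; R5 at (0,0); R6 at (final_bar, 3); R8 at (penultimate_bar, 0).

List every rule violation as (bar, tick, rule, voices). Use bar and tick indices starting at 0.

(1, 0, R4, (0, 1))
(2, 0, R4, (0, 1))
(3, 2, R4, (0, 1))
(4, 0, R4, (0, 1))
(4, 2, R7, (1,))
(6, 0, R4, (0, 1))
(6, 0, R8, (0, 1))
(6, 2, R7, (1,))

bar 0: v0=A3 v1=A4 downbeat P8
bar 1: v0=G3 v1=C4 downbeat P4
bar 2: v0=A3 v1=D4 downbeat P4
bar 3: v0=B3 v1=F4 downbeat TT
bar 4: v0=D4 v1=E4 downbeat M2
bar 5: v0=E4 v1=D5 downbeat m7
bar 6: v0=B3 v1=C5 downbeat m2
bar 7: v0=A3 v1=A4 downbeat P8
  -> R4 @ bar 1 tick 0 v(0, 1): G3/C4 P4 untreated
  -> R4 @ bar 2 tick 0 v(0, 1): A3/D4 P4 untreated
  -> R4 @ bar 3 tick 2 v(0, 1): B3/E4 P4 untreated
  -> R4 @ bar 4 tick 0 v(0, 1): D4/E4 M2 untreated
  -> R7 @ bar 4 tick 2 v(1,): E4->D5 leap 10st
  -> R4 @ bar 6 tick 0 v(0, 1): B3/C5 m2 untreated
  -> R8 @ bar 6 tick 0 v(0, 1): penult m2 not 3rd/6th
  -> R7 @ bar 6 tick 2 v(1,): C5->D4 leap 10st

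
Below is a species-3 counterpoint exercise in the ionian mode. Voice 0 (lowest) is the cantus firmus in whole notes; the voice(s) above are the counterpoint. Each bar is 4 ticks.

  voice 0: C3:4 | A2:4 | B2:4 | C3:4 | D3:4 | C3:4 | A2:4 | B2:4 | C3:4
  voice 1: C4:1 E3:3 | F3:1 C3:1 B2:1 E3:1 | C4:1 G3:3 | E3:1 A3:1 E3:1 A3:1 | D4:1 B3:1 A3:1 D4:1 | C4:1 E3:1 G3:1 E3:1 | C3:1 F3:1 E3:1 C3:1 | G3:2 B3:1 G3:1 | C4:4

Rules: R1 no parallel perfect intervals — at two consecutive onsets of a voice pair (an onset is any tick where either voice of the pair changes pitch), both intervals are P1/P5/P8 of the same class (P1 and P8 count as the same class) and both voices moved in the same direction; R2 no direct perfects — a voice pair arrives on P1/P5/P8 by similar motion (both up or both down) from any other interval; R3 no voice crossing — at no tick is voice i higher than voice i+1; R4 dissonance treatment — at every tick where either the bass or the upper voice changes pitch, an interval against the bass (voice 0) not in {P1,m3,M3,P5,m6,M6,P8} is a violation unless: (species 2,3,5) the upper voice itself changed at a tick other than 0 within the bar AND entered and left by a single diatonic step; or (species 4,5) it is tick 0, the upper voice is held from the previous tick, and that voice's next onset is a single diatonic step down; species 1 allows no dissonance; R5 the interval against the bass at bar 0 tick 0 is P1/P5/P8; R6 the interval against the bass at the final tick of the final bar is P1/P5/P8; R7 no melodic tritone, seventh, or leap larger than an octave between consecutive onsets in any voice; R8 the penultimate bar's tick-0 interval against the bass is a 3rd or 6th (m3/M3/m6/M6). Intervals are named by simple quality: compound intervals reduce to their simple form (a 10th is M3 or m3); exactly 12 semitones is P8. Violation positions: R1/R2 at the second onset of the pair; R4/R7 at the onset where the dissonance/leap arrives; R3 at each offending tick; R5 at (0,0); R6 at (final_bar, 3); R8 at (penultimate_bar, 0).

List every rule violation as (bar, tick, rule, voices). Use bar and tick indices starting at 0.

bar 0: v0=C3 v1=C4 downbeat P8
bar 1: v0=A2 v1=F3 downbeat m6
bar 2: v0=B2 v1=C4 downbeat m2
bar 3: v0=C3 v1=E3 downbeat M3
bar 4: v0=D3 v1=D4 downbeat P8
bar 5: v0=C3 v1=C4 downbeat P8
bar 6: v0=A2 v1=C3 downbeat m3
bar 7: v0=B2 v1=G3 downbeat m6
bar 8: v0=C3 v1=C4 downbeat P8
  -> R4 @ bar 1 tick 2 v(0, 1): A2/B2 M2 untreated
  -> R4 @ bar 2 tick 0 v(0, 1): B2/C4 m2 untreated
  -> R2 @ bar 4 tick 0 v(0, 1): C3/A3 M6 -> D3/D4 P8 similar
  -> R1 @ bar 5 tick 0 v(0, 1): D3/D4 P8 -> C3/C4 P8 similar
  -> R2 @ bar 8 tick 0 v(0, 1): B2/G3 m6 -> C3/C4 P8 similar

(1, 2, R4, (0, 1))
(2, 0, R4, (0, 1))
(4, 0, R2, (0, 1))
(5, 0, R1, (0, 1))
(8, 0, R2, (0, 1))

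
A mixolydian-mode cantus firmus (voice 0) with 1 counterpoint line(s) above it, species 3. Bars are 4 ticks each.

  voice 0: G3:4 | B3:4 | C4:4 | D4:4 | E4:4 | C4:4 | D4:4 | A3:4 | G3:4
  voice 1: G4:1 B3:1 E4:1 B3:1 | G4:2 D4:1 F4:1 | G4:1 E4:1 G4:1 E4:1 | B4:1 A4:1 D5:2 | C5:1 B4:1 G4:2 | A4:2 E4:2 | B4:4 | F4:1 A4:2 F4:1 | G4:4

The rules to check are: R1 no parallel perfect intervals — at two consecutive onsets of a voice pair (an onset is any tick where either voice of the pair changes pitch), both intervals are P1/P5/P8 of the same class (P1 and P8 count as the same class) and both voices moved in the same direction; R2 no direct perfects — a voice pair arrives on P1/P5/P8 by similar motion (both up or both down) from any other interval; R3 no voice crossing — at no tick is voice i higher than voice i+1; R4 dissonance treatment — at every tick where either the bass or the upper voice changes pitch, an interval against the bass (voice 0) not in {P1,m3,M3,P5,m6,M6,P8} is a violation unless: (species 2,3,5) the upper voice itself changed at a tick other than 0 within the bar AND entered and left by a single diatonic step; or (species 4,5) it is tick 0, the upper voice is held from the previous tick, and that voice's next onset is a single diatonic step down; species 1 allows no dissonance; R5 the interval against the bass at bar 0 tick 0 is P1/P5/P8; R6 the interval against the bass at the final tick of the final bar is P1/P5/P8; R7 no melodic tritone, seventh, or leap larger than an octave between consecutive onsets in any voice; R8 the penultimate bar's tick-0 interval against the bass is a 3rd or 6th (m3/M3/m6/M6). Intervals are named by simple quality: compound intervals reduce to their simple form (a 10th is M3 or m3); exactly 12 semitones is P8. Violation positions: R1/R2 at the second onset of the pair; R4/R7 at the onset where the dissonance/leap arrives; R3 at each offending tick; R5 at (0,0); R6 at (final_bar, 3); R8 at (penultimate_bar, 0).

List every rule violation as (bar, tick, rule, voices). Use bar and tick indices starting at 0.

bar 0: v0=G3 v1=G4 downbeat P8
bar 1: v0=B3 v1=G4 downbeat m6
bar 2: v0=C4 v1=G4 downbeat P5
bar 3: v0=D4 v1=B4 downbeat M6
bar 4: v0=E4 v1=C5 downbeat m6
bar 5: v0=C4 v1=A4 downbeat M6
bar 6: v0=D4 v1=B4 downbeat M6
bar 7: v0=A3 v1=F4 downbeat m6
bar 8: v0=G3 v1=G4 downbeat P8
  -> R4 @ bar 1 tick 3 v(0, 1): B3/F4 TT untreated
  -> R2 @ bar 2 tick 0 v(0, 1): B3/F4 TT -> C4/G4 P5 similar
  -> R7 @ bar 7 tick 0 v(1,): B4->F4 leap 6st

(1, 3, R4, (0, 1))
(2, 0, R2, (0, 1))
(7, 0, R7, (1,))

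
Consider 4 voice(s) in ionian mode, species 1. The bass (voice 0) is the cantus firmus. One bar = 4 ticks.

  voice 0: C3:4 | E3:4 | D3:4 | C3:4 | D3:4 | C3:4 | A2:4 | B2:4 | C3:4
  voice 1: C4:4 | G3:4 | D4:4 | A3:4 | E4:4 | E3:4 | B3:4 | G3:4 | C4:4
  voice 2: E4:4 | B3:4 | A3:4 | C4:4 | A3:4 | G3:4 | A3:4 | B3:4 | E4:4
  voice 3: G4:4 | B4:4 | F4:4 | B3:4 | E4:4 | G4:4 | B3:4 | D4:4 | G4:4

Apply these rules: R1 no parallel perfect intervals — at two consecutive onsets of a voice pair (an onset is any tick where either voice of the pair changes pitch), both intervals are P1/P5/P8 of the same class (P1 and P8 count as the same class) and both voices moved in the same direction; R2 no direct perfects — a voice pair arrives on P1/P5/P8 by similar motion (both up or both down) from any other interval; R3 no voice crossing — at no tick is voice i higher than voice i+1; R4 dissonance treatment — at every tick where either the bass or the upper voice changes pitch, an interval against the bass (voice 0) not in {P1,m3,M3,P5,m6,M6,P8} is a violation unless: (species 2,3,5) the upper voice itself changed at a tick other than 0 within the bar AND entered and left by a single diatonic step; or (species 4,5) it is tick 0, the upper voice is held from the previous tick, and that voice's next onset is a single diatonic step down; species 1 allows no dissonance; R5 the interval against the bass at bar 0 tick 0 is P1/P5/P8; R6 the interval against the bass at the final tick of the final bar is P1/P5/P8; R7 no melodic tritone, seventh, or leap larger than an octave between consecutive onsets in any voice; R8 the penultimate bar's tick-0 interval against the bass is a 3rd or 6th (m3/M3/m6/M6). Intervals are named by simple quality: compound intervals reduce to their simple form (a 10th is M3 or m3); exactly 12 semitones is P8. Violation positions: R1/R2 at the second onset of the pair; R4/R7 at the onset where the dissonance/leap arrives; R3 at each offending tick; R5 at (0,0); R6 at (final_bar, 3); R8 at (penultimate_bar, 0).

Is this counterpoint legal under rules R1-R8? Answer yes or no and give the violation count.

No (34 violations)

bar 0: v0=C3 v1=C4 v2=E4 v3=G4 (P5)
bar 1: v0=E3 v1=G3 v2=B3 v3=B4 (P5)
bar 2: v0=D3 v1=D4 v2=A3 v3=F4 (m3)
bar 3: v0=C3 v1=A3 v2=C4 v3=B3 (M7)
bar 4: v0=D3 v1=E4 v2=A3 v3=E4 (M2)
bar 5: v0=C3 v1=E3 v2=G3 v3=G4 (P5)
bar 6: v0=A2 v1=B3 v2=A3 v3=B3 (M2)
bar 7: v0=B2 v1=G3 v2=B3 v3=D4 (m3)
bar 8: v0=C3 v1=C4 v2=E4 v3=G4 (P5)
  R5 @ bar0.0: opens on M3
  R1 @ bar1.0: C3/G4 P5 -> E3/B4 P5 similar
  R1 @ bar2.0: E3/B3 P5 -> D3/A3 P5 similar
  R3 @ bar2.0: D4 above A3
  R7 @ bar2.0: B4->F4 leap 6st
  R3 @ bar2.1: D4 above A3
  R3 @ bar2.2: D4 above A3
  R3 @ bar2.3: D4 above A3
  R3 @ bar3.0: C4 above B3
  R4 @ bar3.0: C3/B3 M7 untreated
  R7 @ bar3.0: F4->B3 leap 6st
  R3 @ bar3.1: C4 above B3
  R3 @ bar3.2: C4 above B3
  R3 @ bar3.3: C4 above B3
  R2 @ bar4.0: A3/B3 M2 -> E4/E4 P1 similar
  R3 @ bar4.0: E4 above A3
  R4 @ bar4.0: D3/E4 M2 untreated
  R4 @ bar4.0: D3/E4 M2 untreated
  R3 @ bar4.1: E4 above A3
  R3 @ bar4.2: E4 above A3
  R3 @ bar4.3: E4 above A3
  R1 @ bar5.0: D3/A3 P5 -> C3/G3 P5 similar
  R3 @ bar6.0: B3 above A3
  R4 @ bar6.0: A2/B3 M2 untreated
  R4 @ bar6.0: A2/B3 M2 untreated
  R3 @ bar6.1: B3 above A3
  R3 @ bar6.2: B3 above A3
  R3 @ bar6.3: B3 above A3
  R1 @ bar7.0: A2/A3 P8 -> B2/B3 P8 similar
  R8 @ bar7.0: penult P8 not 3rd/6th
  R1 @ bar8.0: G3/D4 P5 -> C4/G4 P5 similar
  R2 @ bar8.0: B2/G3 m6 -> C3/C4 P8 similar
  R2 @ bar8.0: B2/D4 m3 -> C3/G4 P5 similar
  R6 @ bar8.3: closes on M3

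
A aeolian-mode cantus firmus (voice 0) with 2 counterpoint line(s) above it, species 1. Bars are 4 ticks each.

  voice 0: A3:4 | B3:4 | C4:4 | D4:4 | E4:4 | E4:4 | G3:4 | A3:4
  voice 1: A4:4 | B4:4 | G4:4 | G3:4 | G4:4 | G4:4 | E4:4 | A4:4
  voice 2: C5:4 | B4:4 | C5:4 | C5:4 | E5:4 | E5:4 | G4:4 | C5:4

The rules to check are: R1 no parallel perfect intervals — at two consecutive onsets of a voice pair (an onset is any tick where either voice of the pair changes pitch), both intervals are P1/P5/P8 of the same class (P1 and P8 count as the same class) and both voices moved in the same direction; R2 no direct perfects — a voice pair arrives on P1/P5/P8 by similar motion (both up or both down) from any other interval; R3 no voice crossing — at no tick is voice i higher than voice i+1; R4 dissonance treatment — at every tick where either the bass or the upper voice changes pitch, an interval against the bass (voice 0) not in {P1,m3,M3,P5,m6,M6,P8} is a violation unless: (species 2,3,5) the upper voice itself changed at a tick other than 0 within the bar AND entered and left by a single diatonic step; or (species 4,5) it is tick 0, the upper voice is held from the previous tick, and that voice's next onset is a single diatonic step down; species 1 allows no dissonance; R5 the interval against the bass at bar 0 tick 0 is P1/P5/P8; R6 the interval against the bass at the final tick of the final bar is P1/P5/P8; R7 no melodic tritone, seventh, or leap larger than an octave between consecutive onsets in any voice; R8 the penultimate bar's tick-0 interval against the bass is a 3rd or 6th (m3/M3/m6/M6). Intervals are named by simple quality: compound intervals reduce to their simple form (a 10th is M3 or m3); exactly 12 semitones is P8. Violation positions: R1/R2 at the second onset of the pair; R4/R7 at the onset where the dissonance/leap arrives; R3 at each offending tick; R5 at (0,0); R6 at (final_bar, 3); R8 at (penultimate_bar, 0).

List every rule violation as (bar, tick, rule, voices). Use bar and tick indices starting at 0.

(0, 0, R5, (0, 2))
(1, 0, R1, (0, 1))
(2, 0, R1, (0, 2))
(3, 0, R3, (0, 1))
(3, 0, R4, (0, 2))
(3, 1, R3, (0, 1))
(3, 2, R3, (0, 1))
(3, 3, R3, (0, 1))
(4, 0, R2, (0, 2))
(6, 0, R1, (0, 2))
(6, 0, R8, (0, 2))
(7, 0, R2, (0, 1))
(7, 3, R6, (0, 2))

bar 0: v0=A3 v1=A4 v2=C5 downbeat m3
bar 1: v0=B3 v1=B4 v2=B4 downbeat P8
bar 2: v0=C4 v1=G4 v2=C5 downbeat P8
bar 3: v0=D4 v1=G3 v2=C5 downbeat m7
bar 4: v0=E4 v1=G4 v2=E5 downbeat P8
bar 5: v0=E4 v1=G4 v2=E5 downbeat P8
bar 6: v0=G3 v1=E4 v2=G4 downbeat P8
bar 7: v0=A3 v1=A4 v2=C5 downbeat m3
  -> R5 @ bar 0 tick 0 v(0, 2): opens on m3
  -> R1 @ bar 1 tick 0 v(0, 1): A3/A4 P8 -> B3/B4 P8 similar
  -> R1 @ bar 2 tick 0 v(0, 2): B3/B4 P8 -> C4/C5 P8 similar
  -> R3 @ bar 3 tick 0 v(0, 1): D4 above G3
  -> R4 @ bar 3 tick 0 v(0, 2): D4/C5 m7 untreated
  -> R3 @ bar 3 tick 1 v(0, 1): D4 above G3
  -> R3 @ bar 3 tick 2 v(0, 1): D4 above G3
  -> R3 @ bar 3 tick 3 v(0, 1): D4 above G3
  -> R2 @ bar 4 tick 0 v(0, 2): D4/C5 m7 -> E4/E5 P8 similar
  -> R1 @ bar 6 tick 0 v(0, 2): E4/E5 P8 -> G3/G4 P8 similar
  -> R8 @ bar 6 tick 0 v(0, 2): penult P8 not 3rd/6th
  -> R2 @ bar 7 tick 0 v(0, 1): G3/E4 M6 -> A3/A4 P8 similar
  -> R6 @ bar 7 tick 3 v(0, 2): closes on m3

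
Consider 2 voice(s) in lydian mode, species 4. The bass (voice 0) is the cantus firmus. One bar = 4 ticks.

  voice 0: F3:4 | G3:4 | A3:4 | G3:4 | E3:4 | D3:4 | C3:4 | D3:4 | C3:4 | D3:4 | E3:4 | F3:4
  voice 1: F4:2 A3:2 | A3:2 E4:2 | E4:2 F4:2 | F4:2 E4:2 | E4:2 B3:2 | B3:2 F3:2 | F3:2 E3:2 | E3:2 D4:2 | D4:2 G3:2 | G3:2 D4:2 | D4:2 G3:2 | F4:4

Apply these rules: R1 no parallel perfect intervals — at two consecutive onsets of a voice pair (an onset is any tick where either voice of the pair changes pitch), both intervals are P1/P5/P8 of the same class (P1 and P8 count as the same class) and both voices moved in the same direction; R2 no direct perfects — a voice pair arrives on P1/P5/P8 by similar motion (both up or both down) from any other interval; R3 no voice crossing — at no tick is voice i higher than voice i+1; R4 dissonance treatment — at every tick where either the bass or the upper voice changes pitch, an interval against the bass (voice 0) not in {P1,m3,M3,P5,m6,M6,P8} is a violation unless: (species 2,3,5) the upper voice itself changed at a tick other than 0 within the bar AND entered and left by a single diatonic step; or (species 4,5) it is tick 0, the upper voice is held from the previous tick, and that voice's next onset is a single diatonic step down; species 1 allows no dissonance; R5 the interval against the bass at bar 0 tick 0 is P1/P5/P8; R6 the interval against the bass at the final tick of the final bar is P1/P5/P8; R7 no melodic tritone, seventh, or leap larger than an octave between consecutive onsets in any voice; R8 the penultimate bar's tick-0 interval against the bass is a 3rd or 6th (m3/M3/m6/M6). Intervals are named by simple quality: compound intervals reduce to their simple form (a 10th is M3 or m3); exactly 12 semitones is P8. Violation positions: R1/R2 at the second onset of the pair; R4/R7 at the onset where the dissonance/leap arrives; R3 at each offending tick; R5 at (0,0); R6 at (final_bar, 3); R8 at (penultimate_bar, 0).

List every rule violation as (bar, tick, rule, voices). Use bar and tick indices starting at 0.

bar 0: v0=F3 v1=F4 downbeat P8
bar 1: v0=G3 v1=A3 downbeat M2
bar 2: v0=A3 v1=E4 downbeat P5
bar 3: v0=G3 v1=F4 downbeat m7
bar 4: v0=E3 v1=E4 downbeat P8
bar 5: v0=D3 v1=B3 downbeat M6
bar 6: v0=C3 v1=F3 downbeat P4
bar 7: v0=D3 v1=E3 downbeat M2
bar 8: v0=C3 v1=D4 downbeat M2
bar 9: v0=D3 v1=G3 downbeat P4
bar 10: v0=E3 v1=D4 downbeat m7
bar 11: v0=F3 v1=F4 downbeat P8
  -> R4 @ bar 1 tick 0 v(0, 1): G3/A3 M2 untreated
  -> R7 @ bar 5 tick 2 v(1,): B3->F3 leap 6st
  -> R4 @ bar 7 tick 0 v(0, 1): D3/E3 M2 untreated
  -> R7 @ bar 7 tick 2 v(1,): E3->D4 leap 10st
  -> R4 @ bar 8 tick 0 v(0, 1): C3/D4 M2 untreated
  -> R4 @ bar 9 tick 0 v(0, 1): D3/G3 P4 untreated
  -> R4 @ bar 10 tick 0 v(0, 1): E3/D4 m7 untreated
  -> R8 @ bar 10 tick 0 v(0, 1): penult m7 not 3rd/6th
  -> R2 @ bar 11 tick 0 v(0, 1): E3/G3 m3 -> F3/F4 P8 similar
  -> R7 @ bar 11 tick 0 v(1,): G3->F4 leap 10st

(1, 0, R4, (0, 1))
(5, 2, R7, (1,))
(7, 0, R4, (0, 1))
(7, 2, R7, (1,))
(8, 0, R4, (0, 1))
(9, 0, R4, (0, 1))
(10, 0, R4, (0, 1))
(10, 0, R8, (0, 1))
(11, 0, R2, (0, 1))
(11, 0, R7, (1,))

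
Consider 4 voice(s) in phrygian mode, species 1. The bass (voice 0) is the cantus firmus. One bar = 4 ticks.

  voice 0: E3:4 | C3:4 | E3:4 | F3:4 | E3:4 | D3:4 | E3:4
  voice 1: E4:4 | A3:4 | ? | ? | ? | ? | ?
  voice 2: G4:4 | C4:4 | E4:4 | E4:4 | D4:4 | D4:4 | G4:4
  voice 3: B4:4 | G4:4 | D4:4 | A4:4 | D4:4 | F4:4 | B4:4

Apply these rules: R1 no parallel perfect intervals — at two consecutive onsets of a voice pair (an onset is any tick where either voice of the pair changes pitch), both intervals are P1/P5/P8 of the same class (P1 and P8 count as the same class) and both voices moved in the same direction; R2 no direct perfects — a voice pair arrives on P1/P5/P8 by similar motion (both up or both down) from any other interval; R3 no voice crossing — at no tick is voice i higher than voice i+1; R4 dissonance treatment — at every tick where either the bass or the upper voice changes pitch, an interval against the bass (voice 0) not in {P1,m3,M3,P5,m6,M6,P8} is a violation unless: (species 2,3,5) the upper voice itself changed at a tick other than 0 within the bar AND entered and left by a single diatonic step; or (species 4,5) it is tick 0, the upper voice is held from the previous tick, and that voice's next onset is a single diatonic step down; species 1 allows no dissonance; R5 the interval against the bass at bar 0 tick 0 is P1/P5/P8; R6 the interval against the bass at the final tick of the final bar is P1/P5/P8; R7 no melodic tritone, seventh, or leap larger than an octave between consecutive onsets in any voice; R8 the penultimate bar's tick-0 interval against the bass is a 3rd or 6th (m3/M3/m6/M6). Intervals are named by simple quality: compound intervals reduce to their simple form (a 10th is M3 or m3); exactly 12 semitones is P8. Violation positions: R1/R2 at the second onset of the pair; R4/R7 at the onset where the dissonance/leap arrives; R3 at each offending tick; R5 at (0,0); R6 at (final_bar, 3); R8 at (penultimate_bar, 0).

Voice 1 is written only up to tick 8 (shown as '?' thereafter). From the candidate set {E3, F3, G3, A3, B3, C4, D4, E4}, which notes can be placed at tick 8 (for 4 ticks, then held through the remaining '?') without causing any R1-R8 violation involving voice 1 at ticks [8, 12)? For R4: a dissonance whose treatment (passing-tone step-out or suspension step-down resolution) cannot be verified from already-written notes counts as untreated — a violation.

E3: legal
F3: violates R4
G3: violates R2
A3: violates R4
B3: violates R2
C4: legal
D4: violates R4
E4: violates R2

{C4, E3}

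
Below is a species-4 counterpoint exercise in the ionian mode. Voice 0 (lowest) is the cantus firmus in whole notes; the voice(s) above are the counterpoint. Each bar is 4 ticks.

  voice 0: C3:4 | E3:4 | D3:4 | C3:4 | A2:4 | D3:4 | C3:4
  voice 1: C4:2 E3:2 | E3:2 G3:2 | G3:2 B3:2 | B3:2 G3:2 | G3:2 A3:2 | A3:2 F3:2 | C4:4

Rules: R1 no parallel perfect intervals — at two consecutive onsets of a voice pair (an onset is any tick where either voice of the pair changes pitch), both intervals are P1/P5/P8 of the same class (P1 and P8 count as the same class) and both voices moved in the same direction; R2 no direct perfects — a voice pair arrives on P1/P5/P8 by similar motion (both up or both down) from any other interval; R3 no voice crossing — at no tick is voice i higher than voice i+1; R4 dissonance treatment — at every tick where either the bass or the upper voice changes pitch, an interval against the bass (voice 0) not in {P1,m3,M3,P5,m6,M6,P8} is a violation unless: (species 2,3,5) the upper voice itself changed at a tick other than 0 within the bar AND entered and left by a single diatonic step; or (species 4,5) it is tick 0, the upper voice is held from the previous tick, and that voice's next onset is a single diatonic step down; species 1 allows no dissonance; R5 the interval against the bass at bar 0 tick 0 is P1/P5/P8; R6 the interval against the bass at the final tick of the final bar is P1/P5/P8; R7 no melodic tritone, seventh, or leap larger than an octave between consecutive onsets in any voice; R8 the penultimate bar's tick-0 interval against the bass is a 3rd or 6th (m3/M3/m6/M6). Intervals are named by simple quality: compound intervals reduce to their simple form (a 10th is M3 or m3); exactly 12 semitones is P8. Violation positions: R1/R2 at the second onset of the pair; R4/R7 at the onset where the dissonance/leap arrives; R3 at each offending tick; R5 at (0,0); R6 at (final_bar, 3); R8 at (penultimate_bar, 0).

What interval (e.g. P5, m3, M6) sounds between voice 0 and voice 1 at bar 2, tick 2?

M6

voice 0=D3 voice 1=B3 -> M6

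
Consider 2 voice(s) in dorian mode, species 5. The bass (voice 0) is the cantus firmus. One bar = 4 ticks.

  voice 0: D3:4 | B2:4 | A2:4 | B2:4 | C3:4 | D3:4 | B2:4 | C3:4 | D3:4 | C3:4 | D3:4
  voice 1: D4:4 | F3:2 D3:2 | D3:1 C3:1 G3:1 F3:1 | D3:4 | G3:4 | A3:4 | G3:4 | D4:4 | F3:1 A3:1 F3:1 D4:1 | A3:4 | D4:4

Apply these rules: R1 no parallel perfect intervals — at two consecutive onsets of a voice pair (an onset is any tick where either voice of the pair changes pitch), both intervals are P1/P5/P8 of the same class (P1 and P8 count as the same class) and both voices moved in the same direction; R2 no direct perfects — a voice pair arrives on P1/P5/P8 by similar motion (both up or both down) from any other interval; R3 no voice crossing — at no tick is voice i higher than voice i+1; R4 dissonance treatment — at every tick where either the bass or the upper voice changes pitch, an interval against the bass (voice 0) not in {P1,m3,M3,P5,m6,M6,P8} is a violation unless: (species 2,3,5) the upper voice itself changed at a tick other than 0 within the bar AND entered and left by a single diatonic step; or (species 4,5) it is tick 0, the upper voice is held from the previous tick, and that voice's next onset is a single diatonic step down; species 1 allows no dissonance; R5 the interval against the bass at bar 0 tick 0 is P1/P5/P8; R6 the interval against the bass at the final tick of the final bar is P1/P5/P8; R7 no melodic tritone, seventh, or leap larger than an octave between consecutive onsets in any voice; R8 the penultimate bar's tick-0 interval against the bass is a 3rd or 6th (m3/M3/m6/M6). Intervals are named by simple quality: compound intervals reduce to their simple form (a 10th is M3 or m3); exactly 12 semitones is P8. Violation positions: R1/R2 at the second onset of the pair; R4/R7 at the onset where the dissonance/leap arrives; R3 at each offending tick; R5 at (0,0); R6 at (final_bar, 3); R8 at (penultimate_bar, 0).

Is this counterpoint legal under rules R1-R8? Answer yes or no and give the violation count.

No (6 violations)

bar 0: v0=D3 v1=D4 (P8)
bar 1: v0=B2 v1=F3 (TT)
bar 2: v0=A2 v1=D3 (P4)
bar 3: v0=B2 v1=D3 (m3)
bar 4: v0=C3 v1=G3 (P5)
bar 5: v0=D3 v1=A3 (P5)
bar 6: v0=B2 v1=G3 (m6)
bar 7: v0=C3 v1=D4 (M2)
bar 8: v0=D3 v1=F3 (m3)
bar 9: v0=C3 v1=A3 (M6)
bar 10: v0=D3 v1=D4 (P8)
  R4 @ bar1.0: B2/F3 TT untreated
  R4 @ bar2.2: A2/G3 m7 untreated
  R2 @ bar4.0: B2/D3 m3 -> C3/G3 P5 similar
  R1 @ bar5.0: C3/G3 P5 -> D3/A3 P5 similar
  R4 @ bar7.0: C3/D4 M2 untreated
  R2 @ bar10.0: C3/A3 M6 -> D3/D4 P8 similar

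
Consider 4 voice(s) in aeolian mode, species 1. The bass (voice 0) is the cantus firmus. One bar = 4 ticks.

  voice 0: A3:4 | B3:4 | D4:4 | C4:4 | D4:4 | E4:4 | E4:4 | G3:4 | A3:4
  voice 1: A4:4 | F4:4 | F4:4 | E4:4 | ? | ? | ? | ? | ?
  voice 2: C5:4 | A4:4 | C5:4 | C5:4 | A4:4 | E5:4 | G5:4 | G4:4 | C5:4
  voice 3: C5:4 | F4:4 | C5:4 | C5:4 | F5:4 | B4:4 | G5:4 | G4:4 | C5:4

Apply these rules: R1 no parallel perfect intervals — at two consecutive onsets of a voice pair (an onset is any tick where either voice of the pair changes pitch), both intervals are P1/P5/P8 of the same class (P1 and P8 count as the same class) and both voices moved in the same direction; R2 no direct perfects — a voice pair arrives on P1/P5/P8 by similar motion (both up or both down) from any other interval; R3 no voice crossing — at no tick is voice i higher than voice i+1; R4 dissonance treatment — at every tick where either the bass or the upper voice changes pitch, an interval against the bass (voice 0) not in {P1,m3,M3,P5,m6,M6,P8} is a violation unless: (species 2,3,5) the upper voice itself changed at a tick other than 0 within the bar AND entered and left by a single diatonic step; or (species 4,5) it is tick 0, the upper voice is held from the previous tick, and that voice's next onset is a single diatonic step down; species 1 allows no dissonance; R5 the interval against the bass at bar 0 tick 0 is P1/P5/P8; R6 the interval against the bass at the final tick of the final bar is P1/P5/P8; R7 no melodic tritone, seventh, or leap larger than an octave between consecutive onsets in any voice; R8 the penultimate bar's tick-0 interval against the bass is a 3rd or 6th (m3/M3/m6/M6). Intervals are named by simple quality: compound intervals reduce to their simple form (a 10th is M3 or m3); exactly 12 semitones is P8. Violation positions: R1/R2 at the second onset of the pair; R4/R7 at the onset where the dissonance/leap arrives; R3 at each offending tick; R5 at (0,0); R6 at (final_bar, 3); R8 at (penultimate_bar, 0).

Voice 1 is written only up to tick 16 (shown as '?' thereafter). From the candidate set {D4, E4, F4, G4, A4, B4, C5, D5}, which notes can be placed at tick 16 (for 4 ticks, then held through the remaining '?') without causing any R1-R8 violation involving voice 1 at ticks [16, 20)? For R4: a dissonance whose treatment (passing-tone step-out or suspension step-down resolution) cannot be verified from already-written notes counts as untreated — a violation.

{}

D4: violates R2
E4: violates R4
F4: violates R2
G4: violates R4
A4: violates R2
B4: violates R3
C5: violates R3,R4
D5: violates R2,R3,R7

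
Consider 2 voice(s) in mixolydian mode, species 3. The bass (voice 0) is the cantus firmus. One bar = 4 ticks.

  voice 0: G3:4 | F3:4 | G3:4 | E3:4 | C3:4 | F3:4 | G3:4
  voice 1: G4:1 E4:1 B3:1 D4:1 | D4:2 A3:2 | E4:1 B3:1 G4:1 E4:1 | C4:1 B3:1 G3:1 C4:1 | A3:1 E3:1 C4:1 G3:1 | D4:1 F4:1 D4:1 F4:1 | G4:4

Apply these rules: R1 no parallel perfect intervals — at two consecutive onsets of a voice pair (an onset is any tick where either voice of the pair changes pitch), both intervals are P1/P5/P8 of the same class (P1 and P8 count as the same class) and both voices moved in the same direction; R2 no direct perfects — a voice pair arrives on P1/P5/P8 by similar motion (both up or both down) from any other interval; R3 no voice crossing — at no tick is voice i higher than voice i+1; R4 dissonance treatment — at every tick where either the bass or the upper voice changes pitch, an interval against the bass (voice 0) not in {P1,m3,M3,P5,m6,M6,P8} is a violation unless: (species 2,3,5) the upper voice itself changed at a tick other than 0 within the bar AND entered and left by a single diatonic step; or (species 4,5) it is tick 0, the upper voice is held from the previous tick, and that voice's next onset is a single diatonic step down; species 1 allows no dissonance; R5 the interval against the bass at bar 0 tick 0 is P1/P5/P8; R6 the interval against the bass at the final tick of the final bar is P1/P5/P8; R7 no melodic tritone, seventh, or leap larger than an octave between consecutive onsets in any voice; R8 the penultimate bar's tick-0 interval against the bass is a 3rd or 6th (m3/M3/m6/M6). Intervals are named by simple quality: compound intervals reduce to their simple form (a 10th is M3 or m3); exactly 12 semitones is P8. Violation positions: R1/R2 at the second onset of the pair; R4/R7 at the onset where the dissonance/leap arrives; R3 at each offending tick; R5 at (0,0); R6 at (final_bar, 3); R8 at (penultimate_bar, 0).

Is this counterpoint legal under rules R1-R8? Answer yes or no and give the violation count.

bar 0: v0=G3 v1=G4 (P8)
bar 1: v0=F3 v1=D4 (M6)
bar 2: v0=G3 v1=E4 (M6)
bar 3: v0=E3 v1=C4 (m6)
bar 4: v0=C3 v1=A3 (M6)
bar 5: v0=F3 v1=D4 (M6)
bar 6: v0=G3 v1=G4 (P8)
  R1 @ bar6.0: F3/F4 P8 -> G3/G4 P8 similar

No (1 violations)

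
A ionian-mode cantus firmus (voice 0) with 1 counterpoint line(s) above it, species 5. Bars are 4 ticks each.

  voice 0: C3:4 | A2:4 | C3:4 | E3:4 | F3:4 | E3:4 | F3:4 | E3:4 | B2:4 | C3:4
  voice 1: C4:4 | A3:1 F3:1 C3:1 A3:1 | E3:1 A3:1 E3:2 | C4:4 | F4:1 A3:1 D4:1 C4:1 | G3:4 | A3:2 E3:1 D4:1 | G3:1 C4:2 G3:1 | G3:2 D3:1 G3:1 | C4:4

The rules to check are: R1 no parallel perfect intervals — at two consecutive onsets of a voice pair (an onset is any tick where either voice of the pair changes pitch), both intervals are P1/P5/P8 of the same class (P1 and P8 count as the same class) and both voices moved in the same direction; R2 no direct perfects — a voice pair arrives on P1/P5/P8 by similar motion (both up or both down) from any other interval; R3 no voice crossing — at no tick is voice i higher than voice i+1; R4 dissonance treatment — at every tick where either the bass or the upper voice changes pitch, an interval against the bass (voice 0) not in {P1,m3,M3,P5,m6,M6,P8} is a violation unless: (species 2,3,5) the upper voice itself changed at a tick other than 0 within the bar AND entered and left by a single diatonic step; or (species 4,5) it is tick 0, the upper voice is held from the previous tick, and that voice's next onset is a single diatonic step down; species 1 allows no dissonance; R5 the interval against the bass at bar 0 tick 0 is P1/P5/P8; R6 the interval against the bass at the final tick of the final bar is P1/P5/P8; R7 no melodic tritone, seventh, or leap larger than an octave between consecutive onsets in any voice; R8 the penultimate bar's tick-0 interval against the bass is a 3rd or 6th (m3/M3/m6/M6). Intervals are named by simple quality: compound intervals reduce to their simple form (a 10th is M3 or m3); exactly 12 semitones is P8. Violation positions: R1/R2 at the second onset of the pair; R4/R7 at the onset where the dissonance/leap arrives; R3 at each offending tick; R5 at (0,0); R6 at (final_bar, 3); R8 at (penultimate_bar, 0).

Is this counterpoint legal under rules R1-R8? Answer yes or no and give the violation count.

bar 0: v0=C3 v1=C4 (P8)
bar 1: v0=A2 v1=A3 (P8)
bar 2: v0=C3 v1=E3 (M3)
bar 3: v0=E3 v1=C4 (m6)
bar 4: v0=F3 v1=F4 (P8)
bar 5: v0=E3 v1=G3 (m3)
bar 6: v0=F3 v1=A3 (M3)
bar 7: v0=E3 v1=G3 (m3)
bar 8: v0=B2 v1=G3 (m6)
bar 9: v0=C3 v1=C4 (P8)
  R1 @ bar1.0: C3/C4 P8 -> A2/A3 P8 similar
  R2 @ bar4.0: E3/C4 m6 -> F3/F4 P8 similar
  R3 @ bar6.2: F3 above E3
  R4 @ bar6.2: F3/E3 m2 untreated
  R7 @ bar6.3: E3->D4 leap 10st
  R2 @ bar9.0: B2/G3 m6 -> C3/C4 P8 similar

No (6 violations)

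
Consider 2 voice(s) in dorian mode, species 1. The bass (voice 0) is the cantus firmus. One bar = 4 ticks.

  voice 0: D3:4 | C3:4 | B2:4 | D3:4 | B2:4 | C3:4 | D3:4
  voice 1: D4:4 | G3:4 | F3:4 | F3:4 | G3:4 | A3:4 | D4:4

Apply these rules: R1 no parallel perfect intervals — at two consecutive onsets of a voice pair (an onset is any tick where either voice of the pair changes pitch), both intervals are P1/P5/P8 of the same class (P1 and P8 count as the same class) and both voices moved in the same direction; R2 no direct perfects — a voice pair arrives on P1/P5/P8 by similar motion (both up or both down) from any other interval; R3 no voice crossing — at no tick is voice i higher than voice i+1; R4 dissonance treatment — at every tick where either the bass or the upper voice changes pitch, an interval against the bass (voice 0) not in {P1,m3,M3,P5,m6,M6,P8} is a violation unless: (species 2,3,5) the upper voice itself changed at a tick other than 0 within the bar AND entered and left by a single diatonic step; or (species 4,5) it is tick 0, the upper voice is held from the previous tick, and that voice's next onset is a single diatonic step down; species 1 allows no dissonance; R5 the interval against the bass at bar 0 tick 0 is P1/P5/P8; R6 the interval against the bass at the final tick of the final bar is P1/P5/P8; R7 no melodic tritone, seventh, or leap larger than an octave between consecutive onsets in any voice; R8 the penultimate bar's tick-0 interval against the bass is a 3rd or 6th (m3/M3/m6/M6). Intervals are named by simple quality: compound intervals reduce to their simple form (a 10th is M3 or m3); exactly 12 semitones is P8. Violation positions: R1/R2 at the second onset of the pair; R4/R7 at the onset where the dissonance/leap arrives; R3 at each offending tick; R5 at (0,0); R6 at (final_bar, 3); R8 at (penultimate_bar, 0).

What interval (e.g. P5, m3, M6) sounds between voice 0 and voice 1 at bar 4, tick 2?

m6

voice 0=B2 voice 1=G3 -> m6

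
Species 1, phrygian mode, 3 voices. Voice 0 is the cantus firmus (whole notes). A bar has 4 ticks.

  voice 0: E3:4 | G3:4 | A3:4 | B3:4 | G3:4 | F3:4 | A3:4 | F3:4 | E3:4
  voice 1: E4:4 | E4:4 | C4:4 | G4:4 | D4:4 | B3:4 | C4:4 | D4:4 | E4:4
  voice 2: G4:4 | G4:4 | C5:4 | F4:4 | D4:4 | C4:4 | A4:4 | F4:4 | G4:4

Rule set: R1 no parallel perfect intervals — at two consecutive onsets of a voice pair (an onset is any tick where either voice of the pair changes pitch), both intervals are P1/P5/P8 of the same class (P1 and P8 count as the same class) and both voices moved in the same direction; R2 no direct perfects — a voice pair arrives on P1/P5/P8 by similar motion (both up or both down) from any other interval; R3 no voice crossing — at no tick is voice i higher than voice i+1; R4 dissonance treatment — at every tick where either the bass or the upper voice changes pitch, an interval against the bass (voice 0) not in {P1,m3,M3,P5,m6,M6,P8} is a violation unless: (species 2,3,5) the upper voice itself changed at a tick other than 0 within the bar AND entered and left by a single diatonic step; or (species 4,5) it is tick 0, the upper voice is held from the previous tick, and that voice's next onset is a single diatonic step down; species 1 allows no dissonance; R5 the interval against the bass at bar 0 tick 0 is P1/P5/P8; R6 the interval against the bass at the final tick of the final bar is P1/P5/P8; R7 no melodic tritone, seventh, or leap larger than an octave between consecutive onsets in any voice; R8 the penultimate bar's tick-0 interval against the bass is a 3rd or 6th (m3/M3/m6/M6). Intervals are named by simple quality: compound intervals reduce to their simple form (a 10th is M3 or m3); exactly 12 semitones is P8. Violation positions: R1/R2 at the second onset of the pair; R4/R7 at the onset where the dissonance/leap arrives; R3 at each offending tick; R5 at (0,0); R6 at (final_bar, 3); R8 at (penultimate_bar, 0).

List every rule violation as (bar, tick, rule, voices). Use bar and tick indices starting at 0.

(0, 0, R5, (0, 2))
(3, 0, R3, (1, 2))
(3, 0, R4, (0, 2))
(3, 1, R3, (1, 2))
(3, 2, R3, (1, 2))
(3, 3, R3, (1, 2))
(4, 0, R2, (0, 1))
(4, 0, R2, (0, 2))
(4, 0, R2, (1, 2))
(5, 0, R1, (0, 2))
(5, 0, R4, (0, 1))
(6, 0, R2, (0, 2))
(7, 0, R1, (0, 2))
(7, 0, R8, (0, 2))
(8, 3, R6, (0, 2))

bar 0: v0=E3 v1=E4 v2=G4 downbeat m3
bar 1: v0=G3 v1=E4 v2=G4 downbeat P8
bar 2: v0=A3 v1=C4 v2=C5 downbeat m3
bar 3: v0=B3 v1=G4 v2=F4 downbeat TT
bar 4: v0=G3 v1=D4 v2=D4 downbeat P5
bar 5: v0=F3 v1=B3 v2=C4 downbeat P5
bar 6: v0=A3 v1=C4 v2=A4 downbeat P8
bar 7: v0=F3 v1=D4 v2=F4 downbeat P8
bar 8: v0=E3 v1=E4 v2=G4 downbeat m3
  -> R5 @ bar 0 tick 0 v(0, 2): opens on m3
  -> R3 @ bar 3 tick 0 v(1, 2): G4 above F4
  -> R4 @ bar 3 tick 0 v(0, 2): B3/F4 TT untreated
  -> R3 @ bar 3 tick 1 v(1, 2): G4 above F4
  -> R3 @ bar 3 tick 2 v(1, 2): G4 above F4
  -> R3 @ bar 3 tick 3 v(1, 2): G4 above F4
  -> R2 @ bar 4 tick 0 v(0, 1): B3/G4 m6 -> G3/D4 P5 similar
  -> R2 @ bar 4 tick 0 v(0, 2): B3/F4 TT -> G3/D4 P5 similar
  -> R2 @ bar 4 tick 0 v(1, 2): G4/F4 M2 -> D4/D4 P1 similar
  -> R1 @ bar 5 tick 0 v(0, 2): G3/D4 P5 -> F3/C4 P5 similar
  -> R4 @ bar 5 tick 0 v(0, 1): F3/B3 TT untreated
  -> R2 @ bar 6 tick 0 v(0, 2): F3/C4 P5 -> A3/A4 P8 similar
  -> R1 @ bar 7 tick 0 v(0, 2): A3/A4 P8 -> F3/F4 P8 similar
  -> R8 @ bar 7 tick 0 v(0, 2): penult P8 not 3rd/6th
  -> R6 @ bar 8 tick 3 v(0, 2): closes on m3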